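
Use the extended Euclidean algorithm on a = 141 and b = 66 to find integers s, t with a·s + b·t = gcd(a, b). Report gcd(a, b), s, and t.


Euclidean algorithm on (141, 66) — divide until remainder is 0:
  141 = 2 · 66 + 9
  66 = 7 · 9 + 3
  9 = 3 · 3 + 0
gcd(141, 66) = 3.
Track Bezout coefficients alongside the remainders: start with r₀ = 141 = a·1 + b·0 (s = 1, t = 0) and r₁ = 66 = a·0 + b·1 (s = 0, t = 1); each new remainder r_{k+1} = r_{k-1} − q_k·r_k inherits s_{k+1} = s_{k-1} − q_k·s_k, t_{k+1} = t_{k-1} − q_k·t_k, so r_k = a·s_k + b·t_k at every step:
  q = 2: r = 9, s = 1 − 2·0 = 1, t = 0 − 2·1 = -2  (check: 141·1 + 66·(-2) = 9)
  q = 7: r = 3, s = 0 − 7·1 = -7, t = 1 − 7·(-2) = 15  (check: 141·(-7) + 66·15 = 3)
The row with r = 3 (the gcd) gives the Bezout coefficients s = -7, t = 15.
Result: 141 · (-7) + 66 · (15) = 3.

gcd(141, 66) = 3; s = -7, t = 15 (check: 141·(-7) + 66·15 = 3).


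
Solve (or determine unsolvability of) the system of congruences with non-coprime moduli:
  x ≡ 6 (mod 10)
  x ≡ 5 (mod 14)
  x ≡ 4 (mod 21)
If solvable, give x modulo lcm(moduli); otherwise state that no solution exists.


Moduli 10, 14, 21 are not pairwise coprime, so CRT works modulo lcm(m_i) when all pairwise compatibility conditions hold.
Pairwise compatibility: gcd(m_i, m_j) must divide a_i - a_j for every pair.
Merge one congruence at a time:
  Start: x ≡ 6 (mod 10).
  Combine with x ≡ 5 (mod 14): gcd(10, 14) = 2, and 5 - 6 = -1 is NOT divisible by 2.
    ⇒ system is inconsistent (no integer solution).

No solution (the system is inconsistent).


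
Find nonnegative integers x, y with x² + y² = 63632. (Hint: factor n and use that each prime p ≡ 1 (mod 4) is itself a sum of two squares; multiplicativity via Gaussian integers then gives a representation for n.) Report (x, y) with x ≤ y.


Step 1: Factor n = 63632 = 2^4 · 41 · 97.
Step 2: Check the mod-4 condition on each prime factor: 2 = 2 (special); 41 ≡ 1 (mod 4), exponent 1; 97 ≡ 1 (mod 4), exponent 1.
All primes ≡ 3 (mod 4) appear to even exponent (or don't appear), so by the two-squares theorem n IS expressible as a sum of two squares.
Step 3: Build a representation. Group n = k² · m with k = 4 and m = 41 · 97 = 3977 (a product of primes ≡ 1 (mod 4)); a representation of m scales to one of n via (k·x)² + (k·y)² = k²(x² + y²). Each prime p ≡ 1 (mod 4) is itself a sum of two squares; find a² by testing p − a² for a perfect square:
  41: 41 − 1² = 40, 41 − 2² = 37, 41 − 3² = 32, 41 − 4² = 25 = 5² ⇒ 41 = 4² + 5².
  97: 97 − 1² = 96, 97 − 2² = 93, 97 − 3² = 88, 97 − 4² = 81 = 9² ⇒ 97 = 4² + 9².
  Combine using the Brahmagupta–Fibonacci identity (a² + b²)(c² + d²) = (ac − bd)² + (ad + bc)² = (ac + bd)² + (ad − bc)²:
  41 · 97 = 3977: from (4² + 5²)(4² + 9²), take (4·4 − 5·9, 4·9 + 5·4) = (16 − 45, 36 + 20) = (-29, 56); dropping signs (only squares matter) gives (29, 56); check 29² + 56² = 841 + 3136 = 3977 ✓.
  Scale by k = 4: (4·29, 4·56) = (116, 224).
Step 4: Order so x ≤ y and verify: 116² + 224² = 13456 + 50176 = 63632 = n. ✓

n = 63632 = 116² + 224² (one valid representation with x ≤ y).


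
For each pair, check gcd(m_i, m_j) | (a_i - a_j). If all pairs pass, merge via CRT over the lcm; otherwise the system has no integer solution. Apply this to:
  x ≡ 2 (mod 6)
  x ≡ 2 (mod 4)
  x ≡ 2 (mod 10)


Moduli 6, 4, 10 are not pairwise coprime, so CRT works modulo lcm(m_i) when all pairwise compatibility conditions hold.
Pairwise compatibility: gcd(m_i, m_j) must divide a_i - a_j for every pair.
Merge one congruence at a time:
  Start: x ≡ 2 (mod 6).
  Combine with x ≡ 2 (mod 4): gcd(6, 4) = 2; 2 - 2 = 0, which IS divisible by 2, so compatible.
    Write x = 2 + 6·t and substitute into x ≡ 2 (mod 4): 6·t ≡ 2 − 2 = 0 (mod 4).
    Divide the congruence (and modulus) by g = 2: 3·t ≡ 0 (mod 2).
    Reduce coefficients mod 2: 1·t ≡ 0 (mod 2).
    So t ≡ 0 (mod 2).
    Then x = 2 + 6·0 = 2, valid modulo lcm(6, 4) = 12: x ≡ 2 (mod 12).
  Combine with x ≡ 2 (mod 10): gcd(12, 10) = 2; 2 - 2 = 0, which IS divisible by 2, so compatible.
    Write x = 2 + 12·t and substitute into x ≡ 2 (mod 10): 12·t ≡ 2 − 2 = 0 (mod 10).
    Divide the congruence (and modulus) by g = 2: 6·t ≡ 0 (mod 5).
    Reduce coefficients mod 5: 1·t ≡ 0 (mod 5).
    So t ≡ 0 (mod 5).
    Then x = 2 + 12·0 = 2, valid modulo lcm(12, 10) = 60: x ≡ 2 (mod 60).
Verify: 2 mod 6 = 2, 2 mod 4 = 2, 2 mod 10 = 2.

x ≡ 2 (mod 60).


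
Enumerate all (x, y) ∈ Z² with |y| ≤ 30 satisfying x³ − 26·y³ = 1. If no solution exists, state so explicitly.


The equation is x³ - 26y³ = 1. For fixed y, x³ = 26·y³ + 1, so a solution requires the RHS to be a perfect cube.
Strategy: iterate y from -30 to 30, compute RHS = 26·y³ + 1, and check whether it is a (positive or negative) perfect cube.
Check small values of y:
  y = 0: RHS = 1 = (1)³ ⇒ x = 1 works.
  y = 1: RHS = 27 = (3)³ ⇒ x = 3 works.
  y = -1: RHS = -25 is not a perfect cube.
  y = 2: RHS = 209 is not a perfect cube.
  y = -2: RHS = -207 is not a perfect cube.
  y = 3: RHS = 703 is not a perfect cube.
  y = -3: RHS = -701 is not a perfect cube.
Continuing the search up to |y| = 30 finds no further solutions beyond those listed.
Collected solutions: (1, 0), (3, 1).

Solutions (with |y| ≤ 30): (1, 0), (3, 1).


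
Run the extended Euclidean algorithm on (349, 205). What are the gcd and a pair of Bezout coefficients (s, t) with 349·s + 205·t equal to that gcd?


Euclidean algorithm on (349, 205) — divide until remainder is 0:
  349 = 1 · 205 + 144
  205 = 1 · 144 + 61
  144 = 2 · 61 + 22
  61 = 2 · 22 + 17
  22 = 1 · 17 + 5
  17 = 3 · 5 + 2
  5 = 2 · 2 + 1
  2 = 2 · 1 + 0
gcd(349, 205) = 1.
Track Bezout coefficients alongside the remainders: start with r₀ = 349 = a·1 + b·0 (s = 1, t = 0) and r₁ = 205 = a·0 + b·1 (s = 0, t = 1); each new remainder r_{k+1} = r_{k-1} − q_k·r_k inherits s_{k+1} = s_{k-1} − q_k·s_k, t_{k+1} = t_{k-1} − q_k·t_k, so r_k = a·s_k + b·t_k at every step:
  q = 1: r = 144, s = 1 − 1·0 = 1, t = 0 − 1·1 = -1  (check: 349·1 + 205·(-1) = 144)
  q = 1: r = 61, s = 0 − 1·1 = -1, t = 1 − 1·(-1) = 2  (check: 349·(-1) + 205·2 = 61)
  q = 2: r = 22, s = 1 − 2·(-1) = 3, t = -1 − 2·2 = -5  (check: 349·3 + 205·(-5) = 22)
  q = 2: r = 17, s = -1 − 2·3 = -7, t = 2 − 2·(-5) = 12  (check: 349·(-7) + 205·12 = 17)
  q = 1: r = 5, s = 3 − 1·(-7) = 10, t = -5 − 1·12 = -17  (check: 349·10 + 205·(-17) = 5)
  q = 3: r = 2, s = -7 − 3·10 = -37, t = 12 − 3·(-17) = 63  (check: 349·(-37) + 205·63 = 2)
  q = 2: r = 1, s = 10 − 2·(-37) = 84, t = -17 − 2·63 = -143  (check: 349·84 + 205·(-143) = 1)
The row with r = 1 (the gcd) gives the Bezout coefficients s = 84, t = -143.
Result: 349 · (84) + 205 · (-143) = 1.

gcd(349, 205) = 1; s = 84, t = -143 (check: 349·84 + 205·(-143) = 1).


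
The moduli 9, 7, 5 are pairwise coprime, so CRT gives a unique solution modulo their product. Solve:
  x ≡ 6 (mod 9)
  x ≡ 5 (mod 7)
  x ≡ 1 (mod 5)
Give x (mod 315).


Moduli 9, 7, 5 are pairwise coprime; by CRT there is a unique solution modulo M = 9 · 7 · 5 = 315.
Solve pairwise, accumulating the modulus:
  Start with x ≡ 6 (mod 9).
  Combine with x ≡ 5 (mod 7): since gcd(9, 7) = 1, we get a unique residue mod 63.
    Write x = 6 + 9·t and substitute into x ≡ 5 (mod 7): 9·t ≡ 5 − 6 = -1 (mod 7).
    Reduce coefficients mod 7: 2·t ≡ 6 (mod 7).
    The inverse of 2 mod 7 is 4 (since 2·4 = 8 = 1·7 + 1), so t ≡ 4·6 = 24 ≡ 3 (mod 7).
    Then x = 6 + 9·3 = 33, valid modulo lcm(9, 7) = 63: x ≡ 33 (mod 63).
  Combine with x ≡ 1 (mod 5): since gcd(63, 5) = 1, we get a unique residue mod 315.
    Write x = 33 + 63·t and substitute into x ≡ 1 (mod 5): 63·t ≡ 1 − 33 = -32 (mod 5).
    Reduce coefficients mod 5: 3·t ≡ 3 (mod 5).
    The inverse of 3 mod 5 is 2 (since 3·2 = 6 = 1·5 + 1), so t ≡ 2·3 = 6 ≡ 1 (mod 5).
    Then x = 33 + 63·1 = 96, valid modulo lcm(63, 5) = 315: x ≡ 96 (mod 315).
Verify: 96 mod 9 = 6 ✓, 96 mod 7 = 5 ✓, 96 mod 5 = 1 ✓.

x ≡ 96 (mod 315).


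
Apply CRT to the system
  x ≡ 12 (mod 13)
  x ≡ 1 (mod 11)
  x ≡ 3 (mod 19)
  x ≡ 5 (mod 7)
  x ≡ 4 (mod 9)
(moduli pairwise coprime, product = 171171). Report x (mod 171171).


Product of moduli M = 13 · 11 · 19 · 7 · 9 = 171171.
Merge one congruence at a time:
  Start: x ≡ 12 (mod 13).
  Combine with x ≡ 1 (mod 11); new modulus lcm = 143.
    Write x = 12 + 13·t and substitute into x ≡ 1 (mod 11): 13·t ≡ 1 − 12 = -11 (mod 11).
    Reduce coefficients mod 11: 2·t ≡ 0 (mod 11).
    The inverse of 2 mod 11 is 6 (since 2·6 = 12 = 1·11 + 1), so t ≡ 6·0 = 0 ≡ 0 (mod 11).
    Then x = 12 + 13·0 = 12, valid modulo lcm(13, 11) = 143: x ≡ 12 (mod 143).
  Combine with x ≡ 3 (mod 19); new modulus lcm = 2717.
    Write x = 12 + 143·t and substitute into x ≡ 3 (mod 19): 143·t ≡ 3 − 12 = -9 (mod 19).
    Reduce coefficients mod 19: 10·t ≡ 10 (mod 19).
    The inverse of 10 mod 19 is 2 (since 10·2 = 20 = 1·19 + 1), so t ≡ 2·10 = 20 ≡ 1 (mod 19).
    Then x = 12 + 143·1 = 155, valid modulo lcm(143, 19) = 2717: x ≡ 155 (mod 2717).
  Combine with x ≡ 5 (mod 7); new modulus lcm = 19019.
    Write x = 155 + 2717·t and substitute into x ≡ 5 (mod 7): 2717·t ≡ 5 − 155 = -150 (mod 7).
    Reduce coefficients mod 7: 1·t ≡ 4 (mod 7).
    So t ≡ 4 (mod 7).
    Then x = 155 + 2717·4 = 11023, valid modulo lcm(2717, 7) = 19019: x ≡ 11023 (mod 19019).
  Combine with x ≡ 4 (mod 9); new modulus lcm = 171171.
    Write x = 11023 + 19019·t and substitute into x ≡ 4 (mod 9): 19019·t ≡ 4 − 11023 = -11019 (mod 9).
    Reduce coefficients mod 9: 2·t ≡ 6 (mod 9).
    The inverse of 2 mod 9 is 5 (since 2·5 = 10 = 1·9 + 1), so t ≡ 5·6 = 30 ≡ 3 (mod 9).
    Then x = 11023 + 19019·3 = 68080, valid modulo lcm(19019, 9) = 171171: x ≡ 68080 (mod 171171).
Verify against each original: 68080 mod 13 = 12, 68080 mod 11 = 1, 68080 mod 19 = 3, 68080 mod 7 = 5, 68080 mod 9 = 4.

x ≡ 68080 (mod 171171).


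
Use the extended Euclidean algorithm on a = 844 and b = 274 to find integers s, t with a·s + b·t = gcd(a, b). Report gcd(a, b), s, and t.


Euclidean algorithm on (844, 274) — divide until remainder is 0:
  844 = 3 · 274 + 22
  274 = 12 · 22 + 10
  22 = 2 · 10 + 2
  10 = 5 · 2 + 0
gcd(844, 274) = 2.
Track Bezout coefficients alongside the remainders: start with r₀ = 844 = a·1 + b·0 (s = 1, t = 0) and r₁ = 274 = a·0 + b·1 (s = 0, t = 1); each new remainder r_{k+1} = r_{k-1} − q_k·r_k inherits s_{k+1} = s_{k-1} − q_k·s_k, t_{k+1} = t_{k-1} − q_k·t_k, so r_k = a·s_k + b·t_k at every step:
  q = 3: r = 22, s = 1 − 3·0 = 1, t = 0 − 3·1 = -3  (check: 844·1 + 274·(-3) = 22)
  q = 12: r = 10, s = 0 − 12·1 = -12, t = 1 − 12·(-3) = 37  (check: 844·(-12) + 274·37 = 10)
  q = 2: r = 2, s = 1 − 2·(-12) = 25, t = -3 − 2·37 = -77  (check: 844·25 + 274·(-77) = 2)
The row with r = 2 (the gcd) gives the Bezout coefficients s = 25, t = -77.
Result: 844 · (25) + 274 · (-77) = 2.

gcd(844, 274) = 2; s = 25, t = -77 (check: 844·25 + 274·(-77) = 2).


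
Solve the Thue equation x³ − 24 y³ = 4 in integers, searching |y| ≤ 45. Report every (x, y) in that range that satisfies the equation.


The equation is x³ - 24y³ = 4. For fixed y, x³ = 24·y³ + 4, so a solution requires the RHS to be a perfect cube.
Strategy: iterate y from -45 to 45, compute RHS = 24·y³ + 4, and check whether it is a (positive or negative) perfect cube.
Check small values of y:
  y = 0: RHS = 4 is not a perfect cube.
  y = 1: RHS = 28 is not a perfect cube.
  y = -1: RHS = -20 is not a perfect cube.
  y = 2: RHS = 196 is not a perfect cube.
  y = -2: RHS = -188 is not a perfect cube.
  y = 3: RHS = 652 is not a perfect cube.
  y = -3: RHS = -644 is not a perfect cube.
Continuing the search up to |y| = 45 finds no solutions either.
No (x, y) in the scanned range satisfies the equation.

No integer solutions with |y| ≤ 45.


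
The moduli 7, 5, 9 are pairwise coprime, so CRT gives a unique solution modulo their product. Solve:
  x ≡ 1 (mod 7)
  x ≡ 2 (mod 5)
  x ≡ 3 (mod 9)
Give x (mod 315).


Moduli 7, 5, 9 are pairwise coprime; by CRT there is a unique solution modulo M = 7 · 5 · 9 = 315.
Solve pairwise, accumulating the modulus:
  Start with x ≡ 1 (mod 7).
  Combine with x ≡ 2 (mod 5): since gcd(7, 5) = 1, we get a unique residue mod 35.
    Write x = 1 + 7·t and substitute into x ≡ 2 (mod 5): 7·t ≡ 2 − 1 = 1 (mod 5).
    Reduce coefficients mod 5: 2·t ≡ 1 (mod 5).
    The inverse of 2 mod 5 is 3 (since 2·3 = 6 = 1·5 + 1), so t ≡ 3·1 = 3 ≡ 3 (mod 5).
    Then x = 1 + 7·3 = 22, valid modulo lcm(7, 5) = 35: x ≡ 22 (mod 35).
  Combine with x ≡ 3 (mod 9): since gcd(35, 9) = 1, we get a unique residue mod 315.
    Write x = 22 + 35·t and substitute into x ≡ 3 (mod 9): 35·t ≡ 3 − 22 = -19 (mod 9).
    Reduce coefficients mod 9: 8·t ≡ 8 (mod 9).
    The inverse of 8 mod 9 is 8 (since 8·8 = 64 = 7·9 + 1), so t ≡ 8·8 = 64 ≡ 1 (mod 9).
    Then x = 22 + 35·1 = 57, valid modulo lcm(35, 9) = 315: x ≡ 57 (mod 315).
Verify: 57 mod 7 = 1 ✓, 57 mod 5 = 2 ✓, 57 mod 9 = 3 ✓.

x ≡ 57 (mod 315).


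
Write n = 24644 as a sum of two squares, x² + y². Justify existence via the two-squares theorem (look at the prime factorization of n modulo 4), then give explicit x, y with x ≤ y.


Step 1: Factor n = 24644 = 2^2 · 61 · 101.
Step 2: Check the mod-4 condition on each prime factor: 2 = 2 (special); 61 ≡ 1 (mod 4), exponent 1; 101 ≡ 1 (mod 4), exponent 1.
All primes ≡ 3 (mod 4) appear to even exponent (or don't appear), so by the two-squares theorem n IS expressible as a sum of two squares.
Step 3: Build a representation. Group n = k² · m with k = 2 and m = 61 · 101 = 6161 (a product of primes ≡ 1 (mod 4)); a representation of m scales to one of n via (k·x)² + (k·y)² = k²(x² + y²). Each prime p ≡ 1 (mod 4) is itself a sum of two squares; find a² by testing p − a² for a perfect square:
  61: 61 − 1² = 60, 61 − 2² = 57, 61 − 3² = 52, 61 − 4² = 45, 61 − 5² = 36 = 6² ⇒ 61 = 5² + 6².
  101: 101 − 1² = 100 = 10² ⇒ 101 = 1² + 10².
  Combine using the Brahmagupta–Fibonacci identity (a² + b²)(c² + d²) = (ac − bd)² + (ad + bc)² = (ac + bd)² + (ad − bc)²:
  61 · 101 = 6161: from (5² + 6²)(1² + 10²), take (5·1 − 6·10, 5·10 + 6·1) = (5 − 60, 50 + 6) = (-55, 56); dropping signs (only squares matter) gives (55, 56); check 55² + 56² = 3025 + 3136 = 6161 ✓.
  Scale by k = 2: (2·55, 2·56) = (110, 112).
Step 4: Order so x ≤ y and verify: 110² + 112² = 12100 + 12544 = 24644 = n. ✓

n = 24644 = 110² + 112² (one valid representation with x ≤ y).


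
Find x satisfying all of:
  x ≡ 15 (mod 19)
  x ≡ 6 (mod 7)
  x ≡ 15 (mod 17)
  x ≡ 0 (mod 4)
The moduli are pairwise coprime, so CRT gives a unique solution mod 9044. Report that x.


Product of moduli M = 19 · 7 · 17 · 4 = 9044.
Merge one congruence at a time:
  Start: x ≡ 15 (mod 19).
  Combine with x ≡ 6 (mod 7); new modulus lcm = 133.
    Write x = 15 + 19·t and substitute into x ≡ 6 (mod 7): 19·t ≡ 6 − 15 = -9 (mod 7).
    Reduce coefficients mod 7: 5·t ≡ 5 (mod 7).
    The inverse of 5 mod 7 is 3 (since 5·3 = 15 = 2·7 + 1), so t ≡ 3·5 = 15 ≡ 1 (mod 7).
    Then x = 15 + 19·1 = 34, valid modulo lcm(19, 7) = 133: x ≡ 34 (mod 133).
  Combine with x ≡ 15 (mod 17); new modulus lcm = 2261.
    Write x = 34 + 133·t and substitute into x ≡ 15 (mod 17): 133·t ≡ 15 − 34 = -19 (mod 17).
    Reduce coefficients mod 17: 14·t ≡ 15 (mod 17).
    The inverse of 14 mod 17 is 11 (since 14·11 = 154 = 9·17 + 1), so t ≡ 11·15 = 165 ≡ 12 (mod 17).
    Then x = 34 + 133·12 = 1630, valid modulo lcm(133, 17) = 2261: x ≡ 1630 (mod 2261).
  Combine with x ≡ 0 (mod 4); new modulus lcm = 9044.
    Write x = 1630 + 2261·t and substitute into x ≡ 0 (mod 4): 2261·t ≡ 0 − 1630 = -1630 (mod 4).
    Reduce coefficients mod 4: 1·t ≡ 2 (mod 4).
    So t ≡ 2 (mod 4).
    Then x = 1630 + 2261·2 = 6152, valid modulo lcm(2261, 4) = 9044: x ≡ 6152 (mod 9044).
Verify against each original: 6152 mod 19 = 15, 6152 mod 7 = 6, 6152 mod 17 = 15, 6152 mod 4 = 0.

x ≡ 6152 (mod 9044).


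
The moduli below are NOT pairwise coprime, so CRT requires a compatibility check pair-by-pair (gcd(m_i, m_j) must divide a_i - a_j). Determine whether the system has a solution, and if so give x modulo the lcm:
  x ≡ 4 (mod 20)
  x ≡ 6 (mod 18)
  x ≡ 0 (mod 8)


Moduli 20, 18, 8 are not pairwise coprime, so CRT works modulo lcm(m_i) when all pairwise compatibility conditions hold.
Pairwise compatibility: gcd(m_i, m_j) must divide a_i - a_j for every pair.
Merge one congruence at a time:
  Start: x ≡ 4 (mod 20).
  Combine with x ≡ 6 (mod 18): gcd(20, 18) = 2; 6 - 4 = 2, which IS divisible by 2, so compatible.
    Write x = 4 + 20·t and substitute into x ≡ 6 (mod 18): 20·t ≡ 6 − 4 = 2 (mod 18).
    Divide the congruence (and modulus) by g = 2: 10·t ≡ 1 (mod 9).
    Reduce coefficients mod 9: 1·t ≡ 1 (mod 9).
    So t ≡ 1 (mod 9).
    Then x = 4 + 20·1 = 24, valid modulo lcm(20, 18) = 180: x ≡ 24 (mod 180).
  Combine with x ≡ 0 (mod 8): gcd(180, 8) = 4; 0 - 24 = -24, which IS divisible by 4, so compatible.
    Write x = 24 + 180·t and substitute into x ≡ 0 (mod 8): 180·t ≡ 0 − 24 = -24 (mod 8).
    Divide the congruence (and modulus) by g = 4: 45·t ≡ -6 (mod 2).
    Reduce coefficients mod 2: 1·t ≡ 0 (mod 2).
    So t ≡ 0 (mod 2).
    Then x = 24 + 180·0 = 24, valid modulo lcm(180, 8) = 360: x ≡ 24 (mod 360).
Verify: 24 mod 20 = 4, 24 mod 18 = 6, 24 mod 8 = 0.

x ≡ 24 (mod 360).


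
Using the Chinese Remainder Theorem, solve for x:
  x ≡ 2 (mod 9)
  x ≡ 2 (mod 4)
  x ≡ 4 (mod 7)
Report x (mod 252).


Moduli 9, 4, 7 are pairwise coprime; by CRT there is a unique solution modulo M = 9 · 4 · 7 = 252.
Solve pairwise, accumulating the modulus:
  Start with x ≡ 2 (mod 9).
  Combine with x ≡ 2 (mod 4): since gcd(9, 4) = 1, we get a unique residue mod 36.
    Write x = 2 + 9·t and substitute into x ≡ 2 (mod 4): 9·t ≡ 2 − 2 = 0 (mod 4).
    Reduce coefficients mod 4: 1·t ≡ 0 (mod 4).
    So t ≡ 0 (mod 4).
    Then x = 2 + 9·0 = 2, valid modulo lcm(9, 4) = 36: x ≡ 2 (mod 36).
  Combine with x ≡ 4 (mod 7): since gcd(36, 7) = 1, we get a unique residue mod 252.
    Write x = 2 + 36·t and substitute into x ≡ 4 (mod 7): 36·t ≡ 4 − 2 = 2 (mod 7).
    Reduce coefficients mod 7: 1·t ≡ 2 (mod 7).
    So t ≡ 2 (mod 7).
    Then x = 2 + 36·2 = 74, valid modulo lcm(36, 7) = 252: x ≡ 74 (mod 252).
Verify: 74 mod 9 = 2 ✓, 74 mod 4 = 2 ✓, 74 mod 7 = 4 ✓.

x ≡ 74 (mod 252).


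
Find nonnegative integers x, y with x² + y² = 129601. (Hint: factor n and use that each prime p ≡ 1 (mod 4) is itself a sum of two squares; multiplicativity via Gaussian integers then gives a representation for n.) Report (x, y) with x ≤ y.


Step 1: Factor n = 129601 = 29 · 41 · 109.
Step 2: Check the mod-4 condition on each prime factor: 29 ≡ 1 (mod 4), exponent 1; 41 ≡ 1 (mod 4), exponent 1; 109 ≡ 1 (mod 4), exponent 1.
All primes ≡ 3 (mod 4) appear to even exponent (or don't appear), so by the two-squares theorem n IS expressible as a sum of two squares.
Step 3: Build a representation. Here n = 29 · 41 · 109 is a product of primes ≡ 1 (mod 4). Each prime p ≡ 1 (mod 4) is itself a sum of two squares; find a² by testing p − a² for a perfect square:
  29: 29 − 1² = 28, 29 − 2² = 25 = 5² ⇒ 29 = 2² + 5².
  41: 41 − 1² = 40, 41 − 2² = 37, 41 − 3² = 32, 41 − 4² = 25 = 5² ⇒ 41 = 4² + 5².
  109: 109 − 1² = 108, 109 − 2² = 105, 109 − 3² = 100 = 10² ⇒ 109 = 3² + 10².
  Combine using the Brahmagupta–Fibonacci identity (a² + b²)(c² + d²) = (ac − bd)² + (ad + bc)² = (ac + bd)² + (ad − bc)²:
  29 · 41 = 1189: from (2² + 5²)(4² + 5²), take (2·4 − 5·5, 2·5 + 5·4) = (8 − 25, 10 + 20) = (-17, 30); dropping signs (only squares matter) gives (17, 30); check 17² + 30² = 289 + 900 = 1189 ✓.
  1189 · 109 = 129601: from (17² + 30²)(3² + 10²), take (17·3 − 30·10, 17·10 + 30·3) = (51 − 300, 170 + 90) = (-249, 260); dropping signs (only squares matter) gives (249, 260); check 249² + 260² = 62001 + 67600 = 129601 ✓.
Step 4: Order so x ≤ y and verify: 249² + 260² = 62001 + 67600 = 129601 = n. ✓

n = 129601 = 249² + 260² (one valid representation with x ≤ y).


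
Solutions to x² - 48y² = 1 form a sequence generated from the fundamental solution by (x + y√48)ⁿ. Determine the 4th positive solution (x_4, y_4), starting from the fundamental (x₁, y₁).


Step 1: Find the fundamental solution (x₁, y₁) of x² - 48y² = 1.
  Expand √48 as a continued fraction. a₀ = ⌊√48⌋ = 6; iterate m_{k+1} = d_k·a_k − m_k, d_{k+1} = (48 − m_{k+1}²)/d_k, a_{k+1} = ⌊(a₀ + m_{k+1})/d_{k+1}⌋ (starting m₀ = 0, d₀ = 1), with convergents p_k = a_k·p_{k-1} + p_{k-2}, q_k = a_k·q_{k-1} + q_{k-2} (p₋₁ = 1, q₋₁ = 0):
  k = 0: a₀ = 6; p₀/q₀ = 6/1; p₀² − 48·q₀² = 36 − 48 = -12.
  k = 1: m = 6, d = 12, a = ⌊(6 + 6)/12⌋ = 1; p/q = (1·6 + 1)/(1·1 + 0) = 7/1; p² − 48·q² = 49 − 48 = 1.
  The first convergent with p² − 48·q² = 1 gives the fundamental solution (x₁, y₁) = (7, 1).
Step 2: Apply the recurrence (x_{n+1}, y_{n+1}) = (x₁x_n + 48y₁y_n, x₁y_n + y₁x_n) repeatedly.
  From (x_1, y_1) = (7, 1): x_2 = 7·7 + 48·1·1 = 97; y_2 = 7·1 + 1·7 = 14.
  From (x_2, y_2) = (97, 14): x_3 = 7·97 + 48·1·14 = 1351; y_3 = 7·14 + 1·97 = 195.
  From (x_3, y_3) = (1351, 195): x_4 = 7·1351 + 48·1·195 = 18817; y_4 = 7·195 + 1·1351 = 2716.
Step 3: Verify x_4² - 48·y_4² = 354079489 - 354079488 = 1 (should be 1). ✓

(x_1, y_1) = (7, 1); (x_4, y_4) = (18817, 2716).


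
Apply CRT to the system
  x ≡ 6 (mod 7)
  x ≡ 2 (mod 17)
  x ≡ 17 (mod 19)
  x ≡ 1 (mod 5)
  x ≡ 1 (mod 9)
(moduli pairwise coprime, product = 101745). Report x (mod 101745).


Product of moduli M = 7 · 17 · 19 · 5 · 9 = 101745.
Merge one congruence at a time:
  Start: x ≡ 6 (mod 7).
  Combine with x ≡ 2 (mod 17); new modulus lcm = 119.
    Write x = 6 + 7·t and substitute into x ≡ 2 (mod 17): 7·t ≡ 2 − 6 = -4 (mod 17).
    Reduce coefficients mod 17: 7·t ≡ 13 (mod 17).
    The inverse of 7 mod 17 is 5 (since 7·5 = 35 = 2·17 + 1), so t ≡ 5·13 = 65 ≡ 14 (mod 17).
    Then x = 6 + 7·14 = 104, valid modulo lcm(7, 17) = 119: x ≡ 104 (mod 119).
  Combine with x ≡ 17 (mod 19); new modulus lcm = 2261.
    Write x = 104 + 119·t and substitute into x ≡ 17 (mod 19): 119·t ≡ 17 − 104 = -87 (mod 19).
    Reduce coefficients mod 19: 5·t ≡ 8 (mod 19).
    The inverse of 5 mod 19 is 4 (since 5·4 = 20 = 1·19 + 1), so t ≡ 4·8 = 32 ≡ 13 (mod 19).
    Then x = 104 + 119·13 = 1651, valid modulo lcm(119, 19) = 2261: x ≡ 1651 (mod 2261).
  Combine with x ≡ 1 (mod 5); new modulus lcm = 11305.
    Write x = 1651 + 2261·t and substitute into x ≡ 1 (mod 5): 2261·t ≡ 1 − 1651 = -1650 (mod 5).
    Reduce coefficients mod 5: 1·t ≡ 0 (mod 5).
    So t ≡ 0 (mod 5).
    Then x = 1651 + 2261·0 = 1651, valid modulo lcm(2261, 5) = 11305: x ≡ 1651 (mod 11305).
  Combine with x ≡ 1 (mod 9); new modulus lcm = 101745.
    Write x = 1651 + 11305·t and substitute into x ≡ 1 (mod 9): 11305·t ≡ 1 − 1651 = -1650 (mod 9).
    Reduce coefficients mod 9: 1·t ≡ 6 (mod 9).
    So t ≡ 6 (mod 9).
    Then x = 1651 + 11305·6 = 69481, valid modulo lcm(11305, 9) = 101745: x ≡ 69481 (mod 101745).
Verify against each original: 69481 mod 7 = 6, 69481 mod 17 = 2, 69481 mod 19 = 17, 69481 mod 5 = 1, 69481 mod 9 = 1.

x ≡ 69481 (mod 101745).


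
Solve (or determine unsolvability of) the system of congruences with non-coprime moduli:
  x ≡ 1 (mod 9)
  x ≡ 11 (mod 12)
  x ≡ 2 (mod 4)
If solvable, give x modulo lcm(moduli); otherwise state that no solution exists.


Moduli 9, 12, 4 are not pairwise coprime, so CRT works modulo lcm(m_i) when all pairwise compatibility conditions hold.
Pairwise compatibility: gcd(m_i, m_j) must divide a_i - a_j for every pair.
Merge one congruence at a time:
  Start: x ≡ 1 (mod 9).
  Combine with x ≡ 11 (mod 12): gcd(9, 12) = 3, and 11 - 1 = 10 is NOT divisible by 3.
    ⇒ system is inconsistent (no integer solution).

No solution (the system is inconsistent).


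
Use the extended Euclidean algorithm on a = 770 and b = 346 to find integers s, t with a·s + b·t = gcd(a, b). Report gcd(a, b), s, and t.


Euclidean algorithm on (770, 346) — divide until remainder is 0:
  770 = 2 · 346 + 78
  346 = 4 · 78 + 34
  78 = 2 · 34 + 10
  34 = 3 · 10 + 4
  10 = 2 · 4 + 2
  4 = 2 · 2 + 0
gcd(770, 346) = 2.
Track Bezout coefficients alongside the remainders: start with r₀ = 770 = a·1 + b·0 (s = 1, t = 0) and r₁ = 346 = a·0 + b·1 (s = 0, t = 1); each new remainder r_{k+1} = r_{k-1} − q_k·r_k inherits s_{k+1} = s_{k-1} − q_k·s_k, t_{k+1} = t_{k-1} − q_k·t_k, so r_k = a·s_k + b·t_k at every step:
  q = 2: r = 78, s = 1 − 2·0 = 1, t = 0 − 2·1 = -2  (check: 770·1 + 346·(-2) = 78)
  q = 4: r = 34, s = 0 − 4·1 = -4, t = 1 − 4·(-2) = 9  (check: 770·(-4) + 346·9 = 34)
  q = 2: r = 10, s = 1 − 2·(-4) = 9, t = -2 − 2·9 = -20  (check: 770·9 + 346·(-20) = 10)
  q = 3: r = 4, s = -4 − 3·9 = -31, t = 9 − 3·(-20) = 69  (check: 770·(-31) + 346·69 = 4)
  q = 2: r = 2, s = 9 − 2·(-31) = 71, t = -20 − 2·69 = -158  (check: 770·71 + 346·(-158) = 2)
The row with r = 2 (the gcd) gives the Bezout coefficients s = 71, t = -158.
Result: 770 · (71) + 346 · (-158) = 2.

gcd(770, 346) = 2; s = 71, t = -158 (check: 770·71 + 346·(-158) = 2).


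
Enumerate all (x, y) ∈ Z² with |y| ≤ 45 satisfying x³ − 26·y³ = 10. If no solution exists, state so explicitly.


The equation is x³ - 26y³ = 10. For fixed y, x³ = 26·y³ + 10, so a solution requires the RHS to be a perfect cube.
Strategy: iterate y from -45 to 45, compute RHS = 26·y³ + 10, and check whether it is a (positive or negative) perfect cube.
Check small values of y:
  y = 0: RHS = 10 is not a perfect cube.
  y = 1: RHS = 36 is not a perfect cube.
  y = -1: RHS = -16 is not a perfect cube.
  y = 2: RHS = 218 is not a perfect cube.
  y = -2: RHS = -198 is not a perfect cube.
  y = 3: RHS = 712 is not a perfect cube.
  y = -3: RHS = -692 is not a perfect cube.
Continuing the search up to |y| = 45 finds no solutions either.
No (x, y) in the scanned range satisfies the equation.

No integer solutions with |y| ≤ 45.


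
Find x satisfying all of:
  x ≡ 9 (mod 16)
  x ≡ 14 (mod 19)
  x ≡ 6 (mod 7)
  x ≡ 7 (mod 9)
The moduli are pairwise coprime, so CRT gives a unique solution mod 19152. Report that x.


Product of moduli M = 16 · 19 · 7 · 9 = 19152.
Merge one congruence at a time:
  Start: x ≡ 9 (mod 16).
  Combine with x ≡ 14 (mod 19); new modulus lcm = 304.
    Write x = 9 + 16·t and substitute into x ≡ 14 (mod 19): 16·t ≡ 14 − 9 = 5 (mod 19).
    The inverse of 16 mod 19 is 6 (since 16·6 = 96 = 5·19 + 1), so t ≡ 6·5 = 30 ≡ 11 (mod 19).
    Then x = 9 + 16·11 = 185, valid modulo lcm(16, 19) = 304: x ≡ 185 (mod 304).
  Combine with x ≡ 6 (mod 7); new modulus lcm = 2128.
    Write x = 185 + 304·t and substitute into x ≡ 6 (mod 7): 304·t ≡ 6 − 185 = -179 (mod 7).
    Reduce coefficients mod 7: 3·t ≡ 3 (mod 7).
    The inverse of 3 mod 7 is 5 (since 3·5 = 15 = 2·7 + 1), so t ≡ 5·3 = 15 ≡ 1 (mod 7).
    Then x = 185 + 304·1 = 489, valid modulo lcm(304, 7) = 2128: x ≡ 489 (mod 2128).
  Combine with x ≡ 7 (mod 9); new modulus lcm = 19152.
    Write x = 489 + 2128·t and substitute into x ≡ 7 (mod 9): 2128·t ≡ 7 − 489 = -482 (mod 9).
    Reduce coefficients mod 9: 4·t ≡ 4 (mod 9).
    The inverse of 4 mod 9 is 7 (since 4·7 = 28 = 3·9 + 1), so t ≡ 7·4 = 28 ≡ 1 (mod 9).
    Then x = 489 + 2128·1 = 2617, valid modulo lcm(2128, 9) = 19152: x ≡ 2617 (mod 19152).
Verify against each original: 2617 mod 16 = 9, 2617 mod 19 = 14, 2617 mod 7 = 6, 2617 mod 9 = 7.

x ≡ 2617 (mod 19152).


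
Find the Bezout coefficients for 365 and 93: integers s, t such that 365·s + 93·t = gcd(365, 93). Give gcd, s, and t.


Euclidean algorithm on (365, 93) — divide until remainder is 0:
  365 = 3 · 93 + 86
  93 = 1 · 86 + 7
  86 = 12 · 7 + 2
  7 = 3 · 2 + 1
  2 = 2 · 1 + 0
gcd(365, 93) = 1.
Track Bezout coefficients alongside the remainders: start with r₀ = 365 = a·1 + b·0 (s = 1, t = 0) and r₁ = 93 = a·0 + b·1 (s = 0, t = 1); each new remainder r_{k+1} = r_{k-1} − q_k·r_k inherits s_{k+1} = s_{k-1} − q_k·s_k, t_{k+1} = t_{k-1} − q_k·t_k, so r_k = a·s_k + b·t_k at every step:
  q = 3: r = 86, s = 1 − 3·0 = 1, t = 0 − 3·1 = -3  (check: 365·1 + 93·(-3) = 86)
  q = 1: r = 7, s = 0 − 1·1 = -1, t = 1 − 1·(-3) = 4  (check: 365·(-1) + 93·4 = 7)
  q = 12: r = 2, s = 1 − 12·(-1) = 13, t = -3 − 12·4 = -51  (check: 365·13 + 93·(-51) = 2)
  q = 3: r = 1, s = -1 − 3·13 = -40, t = 4 − 3·(-51) = 157  (check: 365·(-40) + 93·157 = 1)
The row with r = 1 (the gcd) gives the Bezout coefficients s = -40, t = 157.
Result: 365 · (-40) + 93 · (157) = 1.

gcd(365, 93) = 1; s = -40, t = 157 (check: 365·(-40) + 93·157 = 1).


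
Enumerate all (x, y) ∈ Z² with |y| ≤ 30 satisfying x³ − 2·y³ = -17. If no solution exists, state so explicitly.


The equation is x³ - 2y³ = -17. For fixed y, x³ = 2·y³ − 17, so a solution requires the RHS to be a perfect cube.
Strategy: iterate y from -30 to 30, compute RHS = 2·y³ − 17, and check whether it is a (positive or negative) perfect cube.
Check small values of y:
  y = 0: RHS = -17 is not a perfect cube.
  y = 1: RHS = -15 is not a perfect cube.
  y = -1: RHS = -19 is not a perfect cube.
  y = 2: RHS = -1 = (-1)³ ⇒ x = -1 works.
  y = -2: RHS = -33 is not a perfect cube.
  y = 3: RHS = 37 is not a perfect cube.
  y = -3: RHS = -71 is not a perfect cube.
Continuing the search up to |y| = 30 finds no further solutions beyond those listed.
Collected solutions: (-1, 2).

Solutions (with |y| ≤ 30): (-1, 2).


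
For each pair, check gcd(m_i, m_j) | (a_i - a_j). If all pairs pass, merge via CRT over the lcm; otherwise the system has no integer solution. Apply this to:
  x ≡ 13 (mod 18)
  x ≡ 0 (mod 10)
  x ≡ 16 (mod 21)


Moduli 18, 10, 21 are not pairwise coprime, so CRT works modulo lcm(m_i) when all pairwise compatibility conditions hold.
Pairwise compatibility: gcd(m_i, m_j) must divide a_i - a_j for every pair.
Merge one congruence at a time:
  Start: x ≡ 13 (mod 18).
  Combine with x ≡ 0 (mod 10): gcd(18, 10) = 2, and 0 - 13 = -13 is NOT divisible by 2.
    ⇒ system is inconsistent (no integer solution).

No solution (the system is inconsistent).


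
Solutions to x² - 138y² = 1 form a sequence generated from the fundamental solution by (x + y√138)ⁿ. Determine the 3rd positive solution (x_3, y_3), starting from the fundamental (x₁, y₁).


Step 1: Find the fundamental solution (x₁, y₁) of x² - 138y² = 1.
  Expand √138 as a continued fraction. a₀ = ⌊√138⌋ = 11; iterate m_{k+1} = d_k·a_k − m_k, d_{k+1} = (138 − m_{k+1}²)/d_k, a_{k+1} = ⌊(a₀ + m_{k+1})/d_{k+1}⌋ (starting m₀ = 0, d₀ = 1), with convergents p_k = a_k·p_{k-1} + p_{k-2}, q_k = a_k·q_{k-1} + q_{k-2} (p₋₁ = 1, q₋₁ = 0):
  k = 0: a₀ = 11; p₀/q₀ = 11/1; p₀² − 138·q₀² = 121 − 138 = -17.
  k = 1: m = 11, d = 17, a = ⌊(11 + 11)/17⌋ = 1; p/q = (1·11 + 1)/(1·1 + 0) = 12/1; p² − 138·q² = 144 − 138 = 6.
  k = 2: m = 6, d = 6, a = ⌊(11 + 6)/6⌋ = 2; p/q = (2·12 + 11)/(2·1 + 1) = 35/3; p² − 138·q² = 1225 − 1242 = -17.
  k = 3: m = 6, d = 17, a = ⌊(11 + 6)/17⌋ = 1; p/q = (1·35 + 12)/(1·3 + 1) = 47/4; p² − 138·q² = 2209 − 2208 = 1.
  The first convergent with p² − 138·q² = 1 gives the fundamental solution (x₁, y₁) = (47, 4).
Step 2: Apply the recurrence (x_{n+1}, y_{n+1}) = (x₁x_n + 138y₁y_n, x₁y_n + y₁x_n) repeatedly.
  From (x_1, y_1) = (47, 4): x_2 = 47·47 + 138·4·4 = 4417; y_2 = 47·4 + 4·47 = 376.
  From (x_2, y_2) = (4417, 376): x_3 = 47·4417 + 138·4·376 = 415151; y_3 = 47·376 + 4·4417 = 35340.
Step 3: Verify x_3² - 138·y_3² = 172350352801 - 172350352800 = 1 (should be 1). ✓

(x_1, y_1) = (47, 4); (x_3, y_3) = (415151, 35340).


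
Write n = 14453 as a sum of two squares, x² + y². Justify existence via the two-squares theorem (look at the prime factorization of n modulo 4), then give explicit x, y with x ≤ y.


Step 1: Factor n = 14453 = 97 · 149.
Step 2: Check the mod-4 condition on each prime factor: 97 ≡ 1 (mod 4), exponent 1; 149 ≡ 1 (mod 4), exponent 1.
All primes ≡ 3 (mod 4) appear to even exponent (or don't appear), so by the two-squares theorem n IS expressible as a sum of two squares.
Step 3: Build a representation. Here n = 97 · 149 is a product of primes ≡ 1 (mod 4). Each prime p ≡ 1 (mod 4) is itself a sum of two squares; find a² by testing p − a² for a perfect square:
  97: 97 − 1² = 96, 97 − 2² = 93, 97 − 3² = 88, 97 − 4² = 81 = 9² ⇒ 97 = 4² + 9².
  149: 149 − 1² = 148, 149 − 2² = 145, 149 − 3² = 140, 149 − 4² = 133, 149 − 5² = 124, 149 − 6² = 113, 149 − 7² = 100 = 10² ⇒ 149 = 7² + 10².
  Combine using the Brahmagupta–Fibonacci identity (a² + b²)(c² + d²) = (ac − bd)² + (ad + bc)² = (ac + bd)² + (ad − bc)²:
  97 · 149 = 14453: from (4² + 9²)(7² + 10²), take (4·7 − 9·10, 4·10 + 9·7) = (28 − 90, 40 + 63) = (-62, 103); dropping signs (only squares matter) gives (62, 103); check 62² + 103² = 3844 + 10609 = 14453 ✓.
Step 4: Order so x ≤ y and verify: 62² + 103² = 3844 + 10609 = 14453 = n. ✓

n = 14453 = 62² + 103² (one valid representation with x ≤ y).


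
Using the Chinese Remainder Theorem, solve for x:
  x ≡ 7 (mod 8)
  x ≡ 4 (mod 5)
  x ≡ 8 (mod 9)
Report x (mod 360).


Moduli 8, 5, 9 are pairwise coprime; by CRT there is a unique solution modulo M = 8 · 5 · 9 = 360.
Solve pairwise, accumulating the modulus:
  Start with x ≡ 7 (mod 8).
  Combine with x ≡ 4 (mod 5): since gcd(8, 5) = 1, we get a unique residue mod 40.
    Write x = 7 + 8·t and substitute into x ≡ 4 (mod 5): 8·t ≡ 4 − 7 = -3 (mod 5).
    Reduce coefficients mod 5: 3·t ≡ 2 (mod 5).
    The inverse of 3 mod 5 is 2 (since 3·2 = 6 = 1·5 + 1), so t ≡ 2·2 = 4 ≡ 4 (mod 5).
    Then x = 7 + 8·4 = 39, valid modulo lcm(8, 5) = 40: x ≡ 39 (mod 40).
  Combine with x ≡ 8 (mod 9): since gcd(40, 9) = 1, we get a unique residue mod 360.
    Write x = 39 + 40·t and substitute into x ≡ 8 (mod 9): 40·t ≡ 8 − 39 = -31 (mod 9).
    Reduce coefficients mod 9: 4·t ≡ 5 (mod 9).
    The inverse of 4 mod 9 is 7 (since 4·7 = 28 = 3·9 + 1), so t ≡ 7·5 = 35 ≡ 8 (mod 9).
    Then x = 39 + 40·8 = 359, valid modulo lcm(40, 9) = 360: x ≡ 359 (mod 360).
Verify: 359 mod 8 = 7 ✓, 359 mod 5 = 4 ✓, 359 mod 9 = 8 ✓.

x ≡ 359 (mod 360).


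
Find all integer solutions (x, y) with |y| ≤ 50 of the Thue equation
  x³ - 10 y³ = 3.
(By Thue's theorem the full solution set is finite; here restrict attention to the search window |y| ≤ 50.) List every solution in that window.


The equation is x³ - 10y³ = 3. For fixed y, x³ = 10·y³ + 3, so a solution requires the RHS to be a perfect cube.
Strategy: iterate y from -50 to 50, compute RHS = 10·y³ + 3, and check whether it is a (positive or negative) perfect cube.
Check small values of y:
  y = 0: RHS = 3 is not a perfect cube.
  y = 1: RHS = 13 is not a perfect cube.
  y = -1: RHS = -7 is not a perfect cube.
  y = 2: RHS = 83 is not a perfect cube.
  y = -2: RHS = -77 is not a perfect cube.
  y = 3: RHS = 273 is not a perfect cube.
  y = -3: RHS = -267 is not a perfect cube.
Continuing the search up to |y| = 50 finds no solutions either.
No (x, y) in the scanned range satisfies the equation.

No integer solutions with |y| ≤ 50.


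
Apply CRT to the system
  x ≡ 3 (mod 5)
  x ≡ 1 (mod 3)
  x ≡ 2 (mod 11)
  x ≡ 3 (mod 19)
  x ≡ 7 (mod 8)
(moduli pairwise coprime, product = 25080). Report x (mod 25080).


Product of moduli M = 5 · 3 · 11 · 19 · 8 = 25080.
Merge one congruence at a time:
  Start: x ≡ 3 (mod 5).
  Combine with x ≡ 1 (mod 3); new modulus lcm = 15.
    Write x = 3 + 5·t and substitute into x ≡ 1 (mod 3): 5·t ≡ 1 − 3 = -2 (mod 3).
    Reduce coefficients mod 3: 2·t ≡ 1 (mod 3).
    The inverse of 2 mod 3 is 2 (since 2·2 = 4 = 1·3 + 1), so t ≡ 2·1 = 2 ≡ 2 (mod 3).
    Then x = 3 + 5·2 = 13, valid modulo lcm(5, 3) = 15: x ≡ 13 (mod 15).
  Combine with x ≡ 2 (mod 11); new modulus lcm = 165.
    Write x = 13 + 15·t and substitute into x ≡ 2 (mod 11): 15·t ≡ 2 − 13 = -11 (mod 11).
    Reduce coefficients mod 11: 4·t ≡ 0 (mod 11).
    The inverse of 4 mod 11 is 3 (since 4·3 = 12 = 1·11 + 1), so t ≡ 3·0 = 0 ≡ 0 (mod 11).
    Then x = 13 + 15·0 = 13, valid modulo lcm(15, 11) = 165: x ≡ 13 (mod 165).
  Combine with x ≡ 3 (mod 19); new modulus lcm = 3135.
    Write x = 13 + 165·t and substitute into x ≡ 3 (mod 19): 165·t ≡ 3 − 13 = -10 (mod 19).
    Reduce coefficients mod 19: 13·t ≡ 9 (mod 19).
    The inverse of 13 mod 19 is 3 (since 13·3 = 39 = 2·19 + 1), so t ≡ 3·9 = 27 ≡ 8 (mod 19).
    Then x = 13 + 165·8 = 1333, valid modulo lcm(165, 19) = 3135: x ≡ 1333 (mod 3135).
  Combine with x ≡ 7 (mod 8); new modulus lcm = 25080.
    Write x = 1333 + 3135·t and substitute into x ≡ 7 (mod 8): 3135·t ≡ 7 − 1333 = -1326 (mod 8).
    Reduce coefficients mod 8: 7·t ≡ 2 (mod 8).
    The inverse of 7 mod 8 is 7 (since 7·7 = 49 = 6·8 + 1), so t ≡ 7·2 = 14 ≡ 6 (mod 8).
    Then x = 1333 + 3135·6 = 20143, valid modulo lcm(3135, 8) = 25080: x ≡ 20143 (mod 25080).
Verify against each original: 20143 mod 5 = 3, 20143 mod 3 = 1, 20143 mod 11 = 2, 20143 mod 19 = 3, 20143 mod 8 = 7.

x ≡ 20143 (mod 25080).


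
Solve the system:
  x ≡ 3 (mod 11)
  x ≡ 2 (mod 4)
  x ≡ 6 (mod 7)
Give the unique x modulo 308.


Moduli 11, 4, 7 are pairwise coprime; by CRT there is a unique solution modulo M = 11 · 4 · 7 = 308.
Solve pairwise, accumulating the modulus:
  Start with x ≡ 3 (mod 11).
  Combine with x ≡ 2 (mod 4): since gcd(11, 4) = 1, we get a unique residue mod 44.
    Write x = 3 + 11·t and substitute into x ≡ 2 (mod 4): 11·t ≡ 2 − 3 = -1 (mod 4).
    Reduce coefficients mod 4: 3·t ≡ 3 (mod 4).
    The inverse of 3 mod 4 is 3 (since 3·3 = 9 = 2·4 + 1), so t ≡ 3·3 = 9 ≡ 1 (mod 4).
    Then x = 3 + 11·1 = 14, valid modulo lcm(11, 4) = 44: x ≡ 14 (mod 44).
  Combine with x ≡ 6 (mod 7): since gcd(44, 7) = 1, we get a unique residue mod 308.
    Write x = 14 + 44·t and substitute into x ≡ 6 (mod 7): 44·t ≡ 6 − 14 = -8 (mod 7).
    Reduce coefficients mod 7: 2·t ≡ 6 (mod 7).
    The inverse of 2 mod 7 is 4 (since 2·4 = 8 = 1·7 + 1), so t ≡ 4·6 = 24 ≡ 3 (mod 7).
    Then x = 14 + 44·3 = 146, valid modulo lcm(44, 7) = 308: x ≡ 146 (mod 308).
Verify: 146 mod 11 = 3 ✓, 146 mod 4 = 2 ✓, 146 mod 7 = 6 ✓.

x ≡ 146 (mod 308).


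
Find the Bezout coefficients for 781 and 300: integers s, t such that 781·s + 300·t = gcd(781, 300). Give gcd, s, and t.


Euclidean algorithm on (781, 300) — divide until remainder is 0:
  781 = 2 · 300 + 181
  300 = 1 · 181 + 119
  181 = 1 · 119 + 62
  119 = 1 · 62 + 57
  62 = 1 · 57 + 5
  57 = 11 · 5 + 2
  5 = 2 · 2 + 1
  2 = 2 · 1 + 0
gcd(781, 300) = 1.
Track Bezout coefficients alongside the remainders: start with r₀ = 781 = a·1 + b·0 (s = 1, t = 0) and r₁ = 300 = a·0 + b·1 (s = 0, t = 1); each new remainder r_{k+1} = r_{k-1} − q_k·r_k inherits s_{k+1} = s_{k-1} − q_k·s_k, t_{k+1} = t_{k-1} − q_k·t_k, so r_k = a·s_k + b·t_k at every step:
  q = 2: r = 181, s = 1 − 2·0 = 1, t = 0 − 2·1 = -2  (check: 781·1 + 300·(-2) = 181)
  q = 1: r = 119, s = 0 − 1·1 = -1, t = 1 − 1·(-2) = 3  (check: 781·(-1) + 300·3 = 119)
  q = 1: r = 62, s = 1 − 1·(-1) = 2, t = -2 − 1·3 = -5  (check: 781·2 + 300·(-5) = 62)
  q = 1: r = 57, s = -1 − 1·2 = -3, t = 3 − 1·(-5) = 8  (check: 781·(-3) + 300·8 = 57)
  q = 1: r = 5, s = 2 − 1·(-3) = 5, t = -5 − 1·8 = -13  (check: 781·5 + 300·(-13) = 5)
  q = 11: r = 2, s = -3 − 11·5 = -58, t = 8 − 11·(-13) = 151  (check: 781·(-58) + 300·151 = 2)
  q = 2: r = 1, s = 5 − 2·(-58) = 121, t = -13 − 2·151 = -315  (check: 781·121 + 300·(-315) = 1)
The row with r = 1 (the gcd) gives the Bezout coefficients s = 121, t = -315.
Result: 781 · (121) + 300 · (-315) = 1.

gcd(781, 300) = 1; s = 121, t = -315 (check: 781·121 + 300·(-315) = 1).
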